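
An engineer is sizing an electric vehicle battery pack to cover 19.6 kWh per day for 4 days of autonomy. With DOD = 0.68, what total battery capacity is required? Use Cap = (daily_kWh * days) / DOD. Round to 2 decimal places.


Total energy needed = daily * days = 19.6 * 4 = 78.4 kWh
Account for depth of discharge:
  Cap = total_energy / DOD = 78.4 / 0.68
  Cap = 115.29 kWh

115.29


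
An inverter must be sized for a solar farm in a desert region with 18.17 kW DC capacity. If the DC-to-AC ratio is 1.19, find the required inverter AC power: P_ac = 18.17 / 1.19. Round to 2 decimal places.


The inverter AC capacity is determined by the DC/AC ratio.
Given: P_dc = 18.17 kW, DC/AC ratio = 1.19
P_ac = P_dc / ratio = 18.17 / 1.19
P_ac = 15.27 kW

15.27


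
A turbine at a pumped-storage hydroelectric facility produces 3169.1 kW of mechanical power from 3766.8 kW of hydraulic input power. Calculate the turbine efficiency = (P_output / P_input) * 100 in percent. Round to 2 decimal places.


Turbine efficiency = (output power / input power) * 100
eta = (3169.1 / 3766.8) * 100
eta = 84.13%

84.13


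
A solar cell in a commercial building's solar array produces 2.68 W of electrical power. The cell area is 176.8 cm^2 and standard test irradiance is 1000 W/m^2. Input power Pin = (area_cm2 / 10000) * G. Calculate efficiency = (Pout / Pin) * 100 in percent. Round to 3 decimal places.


First compute the input power:
  Pin = area_cm2 / 10000 * G = 176.8 / 10000 * 1000 = 17.68 W
Then compute efficiency:
  Efficiency = (Pout / Pin) * 100 = (2.68 / 17.68) * 100
  Efficiency = 15.158%

15.158


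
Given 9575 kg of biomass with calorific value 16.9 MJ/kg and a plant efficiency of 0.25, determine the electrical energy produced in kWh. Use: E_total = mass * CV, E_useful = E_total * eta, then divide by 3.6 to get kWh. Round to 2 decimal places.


Total energy = mass * CV = 9575 * 16.9 = 161817.5 MJ
Useful energy = total * eta = 161817.5 * 0.25 = 40454.38 MJ
Convert to kWh: 40454.38 / 3.6
Useful energy = 11237.33 kWh

11237.33


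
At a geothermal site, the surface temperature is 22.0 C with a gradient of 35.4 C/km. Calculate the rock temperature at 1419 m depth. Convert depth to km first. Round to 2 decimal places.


Convert depth to km: 1419 / 1000 = 1.419 km
Temperature increase = gradient * depth_km = 35.4 * 1.419 = 50.23 C
Temperature at depth = T_surface + delta_T = 22.0 + 50.23
T = 72.23 C

72.23


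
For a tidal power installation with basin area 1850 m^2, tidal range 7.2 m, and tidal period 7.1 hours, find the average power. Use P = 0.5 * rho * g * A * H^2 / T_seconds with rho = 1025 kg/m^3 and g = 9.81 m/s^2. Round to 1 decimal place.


Convert period to seconds: T = 7.1 * 3600 = 25560.0 s
H^2 = 7.2^2 = 51.84
P = 0.5 * rho * g * A * H^2 / T
P = 0.5 * 1025 * 9.81 * 1850 * 51.84 / 25560.0
P = 18864.2 W

18864.2


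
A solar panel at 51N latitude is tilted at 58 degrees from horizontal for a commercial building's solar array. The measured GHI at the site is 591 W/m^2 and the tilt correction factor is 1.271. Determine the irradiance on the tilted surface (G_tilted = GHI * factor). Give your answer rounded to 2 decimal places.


Identify the given values:
  GHI = 591 W/m^2, tilt correction factor = 1.271
Apply the formula G_tilted = GHI * factor:
  G_tilted = 591 * 1.271
  G_tilted = 751.16 W/m^2

751.16


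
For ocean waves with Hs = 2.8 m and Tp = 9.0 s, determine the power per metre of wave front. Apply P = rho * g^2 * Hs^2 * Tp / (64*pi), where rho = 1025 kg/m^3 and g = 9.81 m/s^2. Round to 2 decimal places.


Apply wave power formula:
  g^2 = 9.81^2 = 96.2361
  Hs^2 = 2.8^2 = 7.84
  Numerator = rho * g^2 * Hs^2 * Tp = 1025 * 96.2361 * 7.84 * 9.0 = 6960179.7
  Denominator = 64 * pi = 201.0619
  P = 6960179.7 / 201.0619 = 34617.09 W/m

34617.09


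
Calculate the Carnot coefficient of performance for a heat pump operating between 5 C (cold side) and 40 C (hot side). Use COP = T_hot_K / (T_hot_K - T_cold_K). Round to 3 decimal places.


Convert to Kelvin:
  T_hot = 40 + 273.15 = 313.15 K
  T_cold = 5 + 273.15 = 278.15 K
Apply Carnot COP formula:
  COP = T_hot_K / (T_hot_K - T_cold_K) = 313.15 / 35.0
  COP = 8.947

8.947


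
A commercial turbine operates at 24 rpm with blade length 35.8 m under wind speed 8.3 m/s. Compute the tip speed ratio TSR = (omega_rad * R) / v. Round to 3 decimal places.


Convert rotational speed to rad/s:
  omega = 24 * 2 * pi / 60 = 2.5133 rad/s
Compute tip speed:
  v_tip = omega * R = 2.5133 * 35.8 = 89.975 m/s
Tip speed ratio:
  TSR = v_tip / v_wind = 89.975 / 8.3 = 10.840

10.840


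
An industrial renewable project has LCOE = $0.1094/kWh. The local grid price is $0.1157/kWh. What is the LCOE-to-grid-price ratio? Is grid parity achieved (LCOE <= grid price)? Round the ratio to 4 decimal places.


Compare LCOE to grid price:
  LCOE = $0.1094/kWh, Grid price = $0.1157/kWh
  Ratio = LCOE / grid_price = 0.1094 / 0.1157 = 0.9455
  Grid parity achieved (ratio <= 1)? yes

0.9455


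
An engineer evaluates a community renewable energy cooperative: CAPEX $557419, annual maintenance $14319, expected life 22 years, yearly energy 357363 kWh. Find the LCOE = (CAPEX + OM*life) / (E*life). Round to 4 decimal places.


Total cost = CAPEX + OM * lifetime = 557419 + 14319 * 22 = 557419 + 315018 = 872437
Total generation = annual * lifetime = 357363 * 22 = 7861986 kWh
LCOE = 872437 / 7861986
LCOE = 0.1110 $/kWh

0.1110


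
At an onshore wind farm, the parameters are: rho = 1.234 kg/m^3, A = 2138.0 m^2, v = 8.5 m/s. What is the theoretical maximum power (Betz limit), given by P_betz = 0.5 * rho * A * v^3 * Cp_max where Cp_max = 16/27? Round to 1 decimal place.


The Betz coefficient Cp_max = 16/27 = 0.5926
v^3 = 8.5^3 = 614.125
P_betz = 0.5 * rho * A * v^3 * Cp_max
P_betz = 0.5 * 1.234 * 2138.0 * 614.125 * 0.5926
P_betz = 480071.4 W

480071.4


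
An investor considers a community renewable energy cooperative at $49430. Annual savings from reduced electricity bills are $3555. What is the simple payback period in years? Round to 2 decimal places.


Simple payback period = initial cost / annual savings
Payback = 49430 / 3555
Payback = 13.90 years

13.90


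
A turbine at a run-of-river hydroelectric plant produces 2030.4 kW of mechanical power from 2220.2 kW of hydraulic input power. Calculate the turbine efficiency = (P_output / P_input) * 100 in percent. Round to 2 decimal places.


Turbine efficiency = (output power / input power) * 100
eta = (2030.4 / 2220.2) * 100
eta = 91.45%

91.45


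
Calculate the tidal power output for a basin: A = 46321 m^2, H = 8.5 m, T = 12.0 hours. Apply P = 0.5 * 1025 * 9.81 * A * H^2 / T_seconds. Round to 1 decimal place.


Convert period to seconds: T = 12.0 * 3600 = 43200.0 s
H^2 = 8.5^2 = 72.25
P = 0.5 * rho * g * A * H^2 / T
P = 0.5 * 1025 * 9.81 * 46321 * 72.25 / 43200.0
P = 389488.7 W

389488.7


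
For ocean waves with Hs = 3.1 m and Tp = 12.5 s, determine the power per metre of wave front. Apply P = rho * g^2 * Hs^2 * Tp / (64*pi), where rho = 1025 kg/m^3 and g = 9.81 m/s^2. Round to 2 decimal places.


Apply wave power formula:
  g^2 = 9.81^2 = 96.2361
  Hs^2 = 3.1^2 = 9.61
  Numerator = rho * g^2 * Hs^2 * Tp = 1025 * 96.2361 * 9.61 * 12.5 = 11849370.55
  Denominator = 64 * pi = 201.0619
  P = 11849370.55 / 201.0619 = 58933.93 W/m

58933.93


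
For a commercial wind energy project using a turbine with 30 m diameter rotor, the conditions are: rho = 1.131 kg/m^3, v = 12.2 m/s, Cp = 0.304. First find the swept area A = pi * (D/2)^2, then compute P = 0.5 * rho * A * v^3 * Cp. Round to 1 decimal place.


Step 1 -- Compute swept area:
  A = pi * (D/2)^2 = pi * (30/2)^2 = 706.86 m^2
Step 2 -- Apply wind power equation:
  P = 0.5 * rho * A * v^3 * Cp
  v^3 = 12.2^3 = 1815.848
  P = 0.5 * 1.131 * 706.86 * 1815.848 * 0.304
  P = 220657.2 W

220657.2


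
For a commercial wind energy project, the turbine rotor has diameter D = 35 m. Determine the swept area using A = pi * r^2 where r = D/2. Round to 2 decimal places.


Compute the rotor radius:
  r = D / 2 = 35 / 2 = 17.5 m
Calculate swept area:
  A = pi * r^2 = pi * 17.5^2
  A = 962.11 m^2

962.11


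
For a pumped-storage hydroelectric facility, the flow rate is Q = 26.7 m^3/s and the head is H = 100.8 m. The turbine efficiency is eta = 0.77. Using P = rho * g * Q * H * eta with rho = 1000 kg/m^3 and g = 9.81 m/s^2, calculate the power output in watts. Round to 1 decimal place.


Apply the hydropower formula P = rho * g * Q * H * eta
rho * g = 1000 * 9.81 = 9810.0
P = 9810.0 * 26.7 * 100.8 * 0.77
P = 20329726.0 W

20329726.0


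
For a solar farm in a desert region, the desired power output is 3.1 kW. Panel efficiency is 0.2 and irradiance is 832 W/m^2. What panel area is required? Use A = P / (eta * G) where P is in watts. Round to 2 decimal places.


Convert target power to watts: P = 3.1 * 1000 = 3100.0 W
Compute denominator: eta * G = 0.2 * 832 = 166.4
Required area A = P / (eta * G) = 3100.0 / 166.4
A = 18.63 m^2

18.63


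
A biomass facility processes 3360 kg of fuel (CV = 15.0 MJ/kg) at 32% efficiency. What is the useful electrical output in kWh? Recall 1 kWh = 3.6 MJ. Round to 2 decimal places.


Total energy = mass * CV = 3360 * 15.0 = 50400.0 MJ
Useful energy = total * eta = 50400.0 * 0.32 = 16128.0 MJ
Convert to kWh: 16128.0 / 3.6
Useful energy = 4480.00 kWh

4480.00


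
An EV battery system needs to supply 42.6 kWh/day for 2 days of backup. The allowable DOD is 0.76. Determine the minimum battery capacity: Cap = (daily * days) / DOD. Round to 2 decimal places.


Total energy needed = daily * days = 42.6 * 2 = 85.2 kWh
Account for depth of discharge:
  Cap = total_energy / DOD = 85.2 / 0.76
  Cap = 112.11 kWh

112.11


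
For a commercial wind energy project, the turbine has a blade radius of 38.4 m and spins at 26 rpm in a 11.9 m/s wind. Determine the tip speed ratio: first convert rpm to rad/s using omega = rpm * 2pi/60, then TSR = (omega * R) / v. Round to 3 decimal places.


Convert rotational speed to rad/s:
  omega = 26 * 2 * pi / 60 = 2.7227 rad/s
Compute tip speed:
  v_tip = omega * R = 2.7227 * 38.4 = 104.552 m/s
Tip speed ratio:
  TSR = v_tip / v_wind = 104.552 / 11.9 = 8.786

8.786


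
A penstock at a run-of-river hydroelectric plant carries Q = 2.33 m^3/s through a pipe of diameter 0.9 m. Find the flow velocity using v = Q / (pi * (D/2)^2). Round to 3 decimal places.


Compute pipe cross-sectional area:
  A = pi * (D/2)^2 = pi * (0.9/2)^2 = 0.6362 m^2
Calculate velocity:
  v = Q / A = 2.33 / 0.6362
  v = 3.663 m/s

3.663


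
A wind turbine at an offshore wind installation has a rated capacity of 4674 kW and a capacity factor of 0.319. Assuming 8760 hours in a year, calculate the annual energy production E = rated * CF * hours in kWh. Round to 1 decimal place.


Annual energy = rated_kW * capacity_factor * hours_per_year
Given: P_rated = 4674 kW, CF = 0.319, hours = 8760
E = 4674 * 0.319 * 8760
E = 13061212.6 kWh

13061212.6


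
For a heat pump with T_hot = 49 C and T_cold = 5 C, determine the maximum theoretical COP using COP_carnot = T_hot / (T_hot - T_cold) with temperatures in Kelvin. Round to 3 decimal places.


Convert to Kelvin:
  T_hot = 49 + 273.15 = 322.15 K
  T_cold = 5 + 273.15 = 278.15 K
Apply Carnot COP formula:
  COP = T_hot_K / (T_hot_K - T_cold_K) = 322.15 / 44.0
  COP = 7.322

7.322


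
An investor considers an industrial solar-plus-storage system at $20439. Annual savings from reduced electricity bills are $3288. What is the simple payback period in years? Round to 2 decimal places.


Simple payback period = initial cost / annual savings
Payback = 20439 / 3288
Payback = 6.22 years

6.22


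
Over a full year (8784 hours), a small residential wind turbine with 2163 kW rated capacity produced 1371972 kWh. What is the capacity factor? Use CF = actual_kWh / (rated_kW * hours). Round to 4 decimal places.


Capacity factor = actual output / maximum possible output
Maximum possible = rated * hours = 2163 * 8784 = 18999792 kWh
CF = 1371972 / 18999792
CF = 0.0722

0.0722


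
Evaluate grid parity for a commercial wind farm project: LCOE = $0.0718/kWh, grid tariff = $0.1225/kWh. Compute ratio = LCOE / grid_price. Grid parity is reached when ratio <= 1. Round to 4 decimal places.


Compare LCOE to grid price:
  LCOE = $0.0718/kWh, Grid price = $0.1225/kWh
  Ratio = LCOE / grid_price = 0.0718 / 0.1225 = 0.5861
  Grid parity achieved (ratio <= 1)? yes

0.5861


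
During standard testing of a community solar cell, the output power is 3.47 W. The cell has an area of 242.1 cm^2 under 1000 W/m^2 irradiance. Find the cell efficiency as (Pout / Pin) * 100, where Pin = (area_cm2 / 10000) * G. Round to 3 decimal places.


First compute the input power:
  Pin = area_cm2 / 10000 * G = 242.1 / 10000 * 1000 = 24.21 W
Then compute efficiency:
  Efficiency = (Pout / Pin) * 100 = (3.47 / 24.21) * 100
  Efficiency = 14.333%

14.333


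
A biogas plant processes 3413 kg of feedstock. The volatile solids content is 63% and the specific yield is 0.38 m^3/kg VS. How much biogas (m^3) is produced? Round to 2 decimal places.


Compute volatile solids:
  VS = mass * VS_fraction = 3413 * 0.63 = 2150.19 kg
Calculate biogas volume:
  Biogas = VS * specific_yield = 2150.19 * 0.38
  Biogas = 817.07 m^3

817.07


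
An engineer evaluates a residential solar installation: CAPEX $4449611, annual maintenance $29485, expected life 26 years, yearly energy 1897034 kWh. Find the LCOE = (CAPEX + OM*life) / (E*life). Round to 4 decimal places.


Total cost = CAPEX + OM * lifetime = 4449611 + 29485 * 26 = 4449611 + 766610 = 5216221
Total generation = annual * lifetime = 1897034 * 26 = 49322884 kWh
LCOE = 5216221 / 49322884
LCOE = 0.1058 $/kWh

0.1058


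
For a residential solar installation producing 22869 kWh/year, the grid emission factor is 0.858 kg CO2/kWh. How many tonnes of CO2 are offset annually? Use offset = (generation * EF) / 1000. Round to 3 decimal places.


CO2 offset in kg = generation * emission_factor
CO2 offset = 22869 * 0.858 = 19621.6 kg
Convert to tonnes:
  CO2 offset = 19621.6 / 1000 = 19.622 tonnes

19.622


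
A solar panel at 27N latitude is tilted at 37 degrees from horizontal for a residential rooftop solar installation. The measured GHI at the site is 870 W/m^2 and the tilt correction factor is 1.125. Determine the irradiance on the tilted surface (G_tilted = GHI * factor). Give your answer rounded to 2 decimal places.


Identify the given values:
  GHI = 870 W/m^2, tilt correction factor = 1.125
Apply the formula G_tilted = GHI * factor:
  G_tilted = 870 * 1.125
  G_tilted = 978.75 W/m^2

978.75


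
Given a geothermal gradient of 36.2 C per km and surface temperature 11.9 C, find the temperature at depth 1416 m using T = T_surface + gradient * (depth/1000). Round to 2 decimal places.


Convert depth to km: 1416 / 1000 = 1.416 km
Temperature increase = gradient * depth_km = 36.2 * 1.416 = 51.26 C
Temperature at depth = T_surface + delta_T = 11.9 + 51.26
T = 63.16 C

63.16


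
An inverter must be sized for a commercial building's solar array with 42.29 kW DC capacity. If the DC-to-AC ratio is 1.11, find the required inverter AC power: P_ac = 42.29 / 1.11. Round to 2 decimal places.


The inverter AC capacity is determined by the DC/AC ratio.
Given: P_dc = 42.29 kW, DC/AC ratio = 1.11
P_ac = P_dc / ratio = 42.29 / 1.11
P_ac = 38.10 kW

38.10


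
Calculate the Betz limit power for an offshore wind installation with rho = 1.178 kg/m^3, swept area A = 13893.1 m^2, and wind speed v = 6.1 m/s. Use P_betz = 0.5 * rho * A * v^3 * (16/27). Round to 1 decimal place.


The Betz coefficient Cp_max = 16/27 = 0.5926
v^3 = 6.1^3 = 226.981
P_betz = 0.5 * rho * A * v^3 * Cp_max
P_betz = 0.5 * 1.178 * 13893.1 * 226.981 * 0.5926
P_betz = 1100677.7 W

1100677.7


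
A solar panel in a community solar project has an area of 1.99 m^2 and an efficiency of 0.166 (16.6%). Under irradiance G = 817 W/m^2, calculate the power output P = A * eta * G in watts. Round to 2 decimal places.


Use the solar power formula P = A * eta * G.
Given: A = 1.99 m^2, eta = 0.166, G = 817 W/m^2
P = 1.99 * 0.166 * 817
P = 269.89 W

269.89


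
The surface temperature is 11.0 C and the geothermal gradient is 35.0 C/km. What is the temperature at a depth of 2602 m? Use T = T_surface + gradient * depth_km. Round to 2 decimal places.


Convert depth to km: 2602 / 1000 = 2.602 km
Temperature increase = gradient * depth_km = 35.0 * 2.602 = 91.07 C
Temperature at depth = T_surface + delta_T = 11.0 + 91.07
T = 102.07 C

102.07


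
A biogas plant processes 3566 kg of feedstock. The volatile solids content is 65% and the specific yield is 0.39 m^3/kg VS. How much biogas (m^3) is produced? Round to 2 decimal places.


Compute volatile solids:
  VS = mass * VS_fraction = 3566 * 0.65 = 2317.9 kg
Calculate biogas volume:
  Biogas = VS * specific_yield = 2317.9 * 0.39
  Biogas = 903.98 m^3

903.98


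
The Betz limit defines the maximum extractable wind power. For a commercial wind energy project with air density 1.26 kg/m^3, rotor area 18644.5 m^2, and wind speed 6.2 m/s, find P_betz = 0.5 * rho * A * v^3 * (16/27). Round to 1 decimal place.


The Betz coefficient Cp_max = 16/27 = 0.5926
v^3 = 6.2^3 = 238.328
P_betz = 0.5 * rho * A * v^3 * Cp_max
P_betz = 0.5 * 1.26 * 18644.5 * 238.328 * 0.5926
P_betz = 1658909.1 W

1658909.1


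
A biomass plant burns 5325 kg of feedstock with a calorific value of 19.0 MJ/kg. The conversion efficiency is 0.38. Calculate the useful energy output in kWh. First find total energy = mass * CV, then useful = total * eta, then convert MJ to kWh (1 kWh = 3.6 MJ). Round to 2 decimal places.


Total energy = mass * CV = 5325 * 19.0 = 101175.0 MJ
Useful energy = total * eta = 101175.0 * 0.38 = 38446.5 MJ
Convert to kWh: 38446.5 / 3.6
Useful energy = 10679.58 kWh

10679.58


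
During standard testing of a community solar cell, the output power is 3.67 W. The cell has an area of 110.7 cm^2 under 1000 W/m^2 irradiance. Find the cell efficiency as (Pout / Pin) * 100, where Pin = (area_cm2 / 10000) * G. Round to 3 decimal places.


First compute the input power:
  Pin = area_cm2 / 10000 * G = 110.7 / 10000 * 1000 = 11.07 W
Then compute efficiency:
  Efficiency = (Pout / Pin) * 100 = (3.67 / 11.07) * 100
  Efficiency = 33.153%

33.153


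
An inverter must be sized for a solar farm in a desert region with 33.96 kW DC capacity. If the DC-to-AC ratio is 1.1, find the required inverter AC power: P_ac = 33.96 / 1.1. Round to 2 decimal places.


The inverter AC capacity is determined by the DC/AC ratio.
Given: P_dc = 33.96 kW, DC/AC ratio = 1.1
P_ac = P_dc / ratio = 33.96 / 1.1
P_ac = 30.87 kW

30.87


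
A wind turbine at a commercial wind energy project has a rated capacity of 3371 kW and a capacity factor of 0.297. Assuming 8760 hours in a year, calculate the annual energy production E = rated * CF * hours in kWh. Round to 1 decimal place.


Annual energy = rated_kW * capacity_factor * hours_per_year
Given: P_rated = 3371 kW, CF = 0.297, hours = 8760
E = 3371 * 0.297 * 8760
E = 8770398.1 kWh

8770398.1


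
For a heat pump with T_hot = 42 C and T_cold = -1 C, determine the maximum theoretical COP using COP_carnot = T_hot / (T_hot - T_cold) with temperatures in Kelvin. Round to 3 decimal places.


Convert to Kelvin:
  T_hot = 42 + 273.15 = 315.15 K
  T_cold = -1 + 273.15 = 272.15 K
Apply Carnot COP formula:
  COP = T_hot_K / (T_hot_K - T_cold_K) = 315.15 / 43.0
  COP = 7.329

7.329


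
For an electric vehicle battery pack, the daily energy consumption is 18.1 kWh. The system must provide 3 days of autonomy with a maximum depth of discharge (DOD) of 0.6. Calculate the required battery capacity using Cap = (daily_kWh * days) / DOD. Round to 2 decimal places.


Total energy needed = daily * days = 18.1 * 3 = 54.3 kWh
Account for depth of discharge:
  Cap = total_energy / DOD = 54.3 / 0.6
  Cap = 90.50 kWh

90.50


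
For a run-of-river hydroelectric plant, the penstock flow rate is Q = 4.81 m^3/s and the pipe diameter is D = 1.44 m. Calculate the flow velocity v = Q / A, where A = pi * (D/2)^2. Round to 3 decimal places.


Compute pipe cross-sectional area:
  A = pi * (D/2)^2 = pi * (1.44/2)^2 = 1.6286 m^2
Calculate velocity:
  v = Q / A = 4.81 / 1.6286
  v = 2.953 m/s

2.953


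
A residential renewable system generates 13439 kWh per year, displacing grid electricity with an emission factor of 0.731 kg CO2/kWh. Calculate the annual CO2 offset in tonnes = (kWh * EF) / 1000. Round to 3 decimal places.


CO2 offset in kg = generation * emission_factor
CO2 offset = 13439 * 0.731 = 9823.91 kg
Convert to tonnes:
  CO2 offset = 9823.91 / 1000 = 9.824 tonnes

9.824


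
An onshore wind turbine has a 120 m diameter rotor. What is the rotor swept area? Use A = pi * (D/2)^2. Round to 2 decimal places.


Compute the rotor radius:
  r = D / 2 = 120 / 2 = 60.0 m
Calculate swept area:
  A = pi * r^2 = pi * 60.0^2
  A = 11309.73 m^2

11309.73


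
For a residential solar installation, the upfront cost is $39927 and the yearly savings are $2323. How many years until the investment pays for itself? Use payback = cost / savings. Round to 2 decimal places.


Simple payback period = initial cost / annual savings
Payback = 39927 / 2323
Payback = 17.19 years

17.19


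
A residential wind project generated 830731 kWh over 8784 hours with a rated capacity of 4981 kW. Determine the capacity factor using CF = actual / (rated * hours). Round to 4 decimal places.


Capacity factor = actual output / maximum possible output
Maximum possible = rated * hours = 4981 * 8784 = 43753104 kWh
CF = 830731 / 43753104
CF = 0.0190

0.0190


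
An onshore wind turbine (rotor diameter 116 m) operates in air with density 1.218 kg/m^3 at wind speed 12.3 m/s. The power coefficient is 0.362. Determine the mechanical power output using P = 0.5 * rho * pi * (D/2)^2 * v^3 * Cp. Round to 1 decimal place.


Step 1 -- Compute swept area:
  A = pi * (D/2)^2 = pi * (116/2)^2 = 10568.32 m^2
Step 2 -- Apply wind power equation:
  P = 0.5 * rho * A * v^3 * Cp
  v^3 = 12.3^3 = 1860.867
  P = 0.5 * 1.218 * 10568.32 * 1860.867 * 0.362
  P = 4335578.5 W

4335578.5


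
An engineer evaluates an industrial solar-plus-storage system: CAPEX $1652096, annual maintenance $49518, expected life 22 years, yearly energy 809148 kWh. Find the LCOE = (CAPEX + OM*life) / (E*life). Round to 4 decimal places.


Total cost = CAPEX + OM * lifetime = 1652096 + 49518 * 22 = 1652096 + 1089396 = 2741492
Total generation = annual * lifetime = 809148 * 22 = 17801256 kWh
LCOE = 2741492 / 17801256
LCOE = 0.1540 $/kWh

0.1540


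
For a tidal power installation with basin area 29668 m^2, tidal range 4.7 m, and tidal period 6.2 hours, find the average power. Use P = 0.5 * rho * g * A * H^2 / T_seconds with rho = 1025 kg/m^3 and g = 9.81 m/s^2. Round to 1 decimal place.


Convert period to seconds: T = 6.2 * 3600 = 22320.0 s
H^2 = 4.7^2 = 22.09
P = 0.5 * rho * g * A * H^2 / T
P = 0.5 * 1025 * 9.81 * 29668 * 22.09 / 22320.0
P = 147622.5 W

147622.5


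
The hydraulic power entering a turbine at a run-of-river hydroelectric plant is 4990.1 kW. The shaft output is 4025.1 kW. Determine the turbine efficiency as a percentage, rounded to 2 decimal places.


Turbine efficiency = (output power / input power) * 100
eta = (4025.1 / 4990.1) * 100
eta = 80.66%

80.66


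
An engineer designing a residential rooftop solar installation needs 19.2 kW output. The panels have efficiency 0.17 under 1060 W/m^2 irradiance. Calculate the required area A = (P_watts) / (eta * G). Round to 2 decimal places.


Convert target power to watts: P = 19.2 * 1000 = 19200.0 W
Compute denominator: eta * G = 0.17 * 1060 = 180.2
Required area A = P / (eta * G) = 19200.0 / 180.2
A = 106.55 m^2

106.55


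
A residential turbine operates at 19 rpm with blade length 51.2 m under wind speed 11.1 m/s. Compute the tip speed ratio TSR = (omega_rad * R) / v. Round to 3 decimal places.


Convert rotational speed to rad/s:
  omega = 19 * 2 * pi / 60 = 1.9897 rad/s
Compute tip speed:
  v_tip = omega * R = 1.9897 * 51.2 = 101.871 m/s
Tip speed ratio:
  TSR = v_tip / v_wind = 101.871 / 11.1 = 9.178

9.178


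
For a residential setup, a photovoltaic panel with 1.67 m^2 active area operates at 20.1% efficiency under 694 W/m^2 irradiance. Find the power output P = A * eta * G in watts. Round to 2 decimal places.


Use the solar power formula P = A * eta * G.
Given: A = 1.67 m^2, eta = 0.201, G = 694 W/m^2
P = 1.67 * 0.201 * 694
P = 232.95 W

232.95


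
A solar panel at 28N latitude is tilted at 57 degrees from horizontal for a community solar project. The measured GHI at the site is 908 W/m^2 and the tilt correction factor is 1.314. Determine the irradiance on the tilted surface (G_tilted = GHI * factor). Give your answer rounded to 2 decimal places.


Identify the given values:
  GHI = 908 W/m^2, tilt correction factor = 1.314
Apply the formula G_tilted = GHI * factor:
  G_tilted = 908 * 1.314
  G_tilted = 1193.11 W/m^2

1193.11


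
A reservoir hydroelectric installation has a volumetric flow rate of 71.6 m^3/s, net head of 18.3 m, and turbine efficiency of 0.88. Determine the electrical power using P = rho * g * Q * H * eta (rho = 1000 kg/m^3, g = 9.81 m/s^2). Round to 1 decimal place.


Apply the hydropower formula P = rho * g * Q * H * eta
rho * g = 1000 * 9.81 = 9810.0
P = 9810.0 * 71.6 * 18.3 * 0.88
P = 11311385.2 W

11311385.2


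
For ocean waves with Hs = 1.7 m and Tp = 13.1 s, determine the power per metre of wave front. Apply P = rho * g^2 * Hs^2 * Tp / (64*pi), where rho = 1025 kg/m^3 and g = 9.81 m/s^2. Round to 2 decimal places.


Apply wave power formula:
  g^2 = 9.81^2 = 96.2361
  Hs^2 = 1.7^2 = 2.89
  Numerator = rho * g^2 * Hs^2 * Tp = 1025 * 96.2361 * 2.89 * 13.1 = 3734487.57
  Denominator = 64 * pi = 201.0619
  P = 3734487.57 / 201.0619 = 18573.82 W/m

18573.82


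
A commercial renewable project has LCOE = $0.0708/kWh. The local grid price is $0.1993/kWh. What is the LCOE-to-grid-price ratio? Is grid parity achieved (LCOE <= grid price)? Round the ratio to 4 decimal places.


Compare LCOE to grid price:
  LCOE = $0.0708/kWh, Grid price = $0.1993/kWh
  Ratio = LCOE / grid_price = 0.0708 / 0.1993 = 0.3552
  Grid parity achieved (ratio <= 1)? yes

0.3552


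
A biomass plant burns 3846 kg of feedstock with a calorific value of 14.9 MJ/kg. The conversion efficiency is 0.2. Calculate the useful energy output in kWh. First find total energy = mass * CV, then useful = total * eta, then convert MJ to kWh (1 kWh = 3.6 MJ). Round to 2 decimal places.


Total energy = mass * CV = 3846 * 14.9 = 57305.4 MJ
Useful energy = total * eta = 57305.4 * 0.2 = 11461.08 MJ
Convert to kWh: 11461.08 / 3.6
Useful energy = 3183.63 kWh

3183.63


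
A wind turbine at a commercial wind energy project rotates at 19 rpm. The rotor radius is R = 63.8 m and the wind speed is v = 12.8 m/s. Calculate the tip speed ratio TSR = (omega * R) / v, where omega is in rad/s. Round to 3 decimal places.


Convert rotational speed to rad/s:
  omega = 19 * 2 * pi / 60 = 1.9897 rad/s
Compute tip speed:
  v_tip = omega * R = 1.9897 * 63.8 = 126.941 m/s
Tip speed ratio:
  TSR = v_tip / v_wind = 126.941 / 12.8 = 9.917

9.917


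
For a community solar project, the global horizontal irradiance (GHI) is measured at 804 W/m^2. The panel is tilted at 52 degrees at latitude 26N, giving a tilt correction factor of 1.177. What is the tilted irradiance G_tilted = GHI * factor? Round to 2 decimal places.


Identify the given values:
  GHI = 804 W/m^2, tilt correction factor = 1.177
Apply the formula G_tilted = GHI * factor:
  G_tilted = 804 * 1.177
  G_tilted = 946.31 W/m^2

946.31


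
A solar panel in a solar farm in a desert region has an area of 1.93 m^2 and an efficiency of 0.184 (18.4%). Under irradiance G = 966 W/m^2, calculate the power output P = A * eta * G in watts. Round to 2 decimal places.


Use the solar power formula P = A * eta * G.
Given: A = 1.93 m^2, eta = 0.184, G = 966 W/m^2
P = 1.93 * 0.184 * 966
P = 343.05 W

343.05


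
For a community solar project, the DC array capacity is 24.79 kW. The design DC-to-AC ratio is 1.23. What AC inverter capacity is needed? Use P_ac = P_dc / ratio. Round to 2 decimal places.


The inverter AC capacity is determined by the DC/AC ratio.
Given: P_dc = 24.79 kW, DC/AC ratio = 1.23
P_ac = P_dc / ratio = 24.79 / 1.23
P_ac = 20.15 kW

20.15


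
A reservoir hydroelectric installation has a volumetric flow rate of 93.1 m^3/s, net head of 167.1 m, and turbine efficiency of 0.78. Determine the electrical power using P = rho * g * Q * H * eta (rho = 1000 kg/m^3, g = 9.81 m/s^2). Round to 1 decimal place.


Apply the hydropower formula P = rho * g * Q * H * eta
rho * g = 1000 * 9.81 = 9810.0
P = 9810.0 * 93.1 * 167.1 * 0.78
P = 119039129.1 W

119039129.1


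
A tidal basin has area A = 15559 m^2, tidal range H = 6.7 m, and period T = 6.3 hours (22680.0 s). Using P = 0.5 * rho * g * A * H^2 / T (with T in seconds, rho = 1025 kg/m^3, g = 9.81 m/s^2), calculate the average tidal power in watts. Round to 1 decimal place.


Convert period to seconds: T = 6.3 * 3600 = 22680.0 s
H^2 = 6.7^2 = 44.89
P = 0.5 * rho * g * A * H^2 / T
P = 0.5 * 1025 * 9.81 * 15559 * 44.89 / 22680.0
P = 154828.6 W

154828.6


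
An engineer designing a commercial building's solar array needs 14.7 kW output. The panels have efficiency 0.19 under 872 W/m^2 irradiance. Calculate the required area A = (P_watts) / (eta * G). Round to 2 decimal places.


Convert target power to watts: P = 14.7 * 1000 = 14700.0 W
Compute denominator: eta * G = 0.19 * 872 = 165.68
Required area A = P / (eta * G) = 14700.0 / 165.68
A = 88.73 m^2

88.73


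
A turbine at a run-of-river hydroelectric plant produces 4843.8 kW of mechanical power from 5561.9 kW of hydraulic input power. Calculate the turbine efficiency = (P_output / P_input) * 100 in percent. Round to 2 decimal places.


Turbine efficiency = (output power / input power) * 100
eta = (4843.8 / 5561.9) * 100
eta = 87.09%

87.09


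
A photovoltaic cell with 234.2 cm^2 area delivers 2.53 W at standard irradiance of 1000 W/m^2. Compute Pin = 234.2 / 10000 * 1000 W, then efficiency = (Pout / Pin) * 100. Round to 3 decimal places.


First compute the input power:
  Pin = area_cm2 / 10000 * G = 234.2 / 10000 * 1000 = 23.42 W
Then compute efficiency:
  Efficiency = (Pout / Pin) * 100 = (2.53 / 23.42) * 100
  Efficiency = 10.803%

10.803


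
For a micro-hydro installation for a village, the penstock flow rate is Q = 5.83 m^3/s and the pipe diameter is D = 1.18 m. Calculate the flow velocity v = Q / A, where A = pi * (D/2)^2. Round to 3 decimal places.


Compute pipe cross-sectional area:
  A = pi * (D/2)^2 = pi * (1.18/2)^2 = 1.0936 m^2
Calculate velocity:
  v = Q / A = 5.83 / 1.0936
  v = 5.331 m/s

5.331


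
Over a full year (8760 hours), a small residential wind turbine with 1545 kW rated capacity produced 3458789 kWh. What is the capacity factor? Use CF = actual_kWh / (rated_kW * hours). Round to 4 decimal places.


Capacity factor = actual output / maximum possible output
Maximum possible = rated * hours = 1545 * 8760 = 13534200 kWh
CF = 3458789 / 13534200
CF = 0.2556

0.2556


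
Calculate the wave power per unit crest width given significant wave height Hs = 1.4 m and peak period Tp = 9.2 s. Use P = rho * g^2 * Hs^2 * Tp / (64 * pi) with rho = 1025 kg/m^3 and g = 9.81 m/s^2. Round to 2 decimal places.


Apply wave power formula:
  g^2 = 9.81^2 = 96.2361
  Hs^2 = 1.4^2 = 1.96
  Numerator = rho * g^2 * Hs^2 * Tp = 1025 * 96.2361 * 1.96 * 9.2 = 1778712.59
  Denominator = 64 * pi = 201.0619
  P = 1778712.59 / 201.0619 = 8846.59 W/m

8846.59


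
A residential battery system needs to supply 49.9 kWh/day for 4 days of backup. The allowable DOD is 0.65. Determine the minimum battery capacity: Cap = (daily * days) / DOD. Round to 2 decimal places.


Total energy needed = daily * days = 49.9 * 4 = 199.6 kWh
Account for depth of discharge:
  Cap = total_energy / DOD = 199.6 / 0.65
  Cap = 307.08 kWh

307.08


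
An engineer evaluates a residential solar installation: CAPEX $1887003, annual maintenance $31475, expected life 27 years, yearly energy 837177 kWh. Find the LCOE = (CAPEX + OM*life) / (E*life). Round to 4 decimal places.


Total cost = CAPEX + OM * lifetime = 1887003 + 31475 * 27 = 1887003 + 849825 = 2736828
Total generation = annual * lifetime = 837177 * 27 = 22603779 kWh
LCOE = 2736828 / 22603779
LCOE = 0.1211 $/kWh

0.1211


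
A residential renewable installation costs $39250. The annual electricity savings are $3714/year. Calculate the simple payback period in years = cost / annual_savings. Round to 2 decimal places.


Simple payback period = initial cost / annual savings
Payback = 39250 / 3714
Payback = 10.57 years

10.57


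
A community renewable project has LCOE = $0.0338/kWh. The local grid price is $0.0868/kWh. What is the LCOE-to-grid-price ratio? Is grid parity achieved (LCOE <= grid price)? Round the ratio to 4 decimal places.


Compare LCOE to grid price:
  LCOE = $0.0338/kWh, Grid price = $0.0868/kWh
  Ratio = LCOE / grid_price = 0.0338 / 0.0868 = 0.3894
  Grid parity achieved (ratio <= 1)? yes

0.3894


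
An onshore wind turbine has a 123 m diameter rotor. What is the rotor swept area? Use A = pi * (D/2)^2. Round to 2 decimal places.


Compute the rotor radius:
  r = D / 2 = 123 / 2 = 61.5 m
Calculate swept area:
  A = pi * r^2 = pi * 61.5^2
  A = 11882.29 m^2

11882.29


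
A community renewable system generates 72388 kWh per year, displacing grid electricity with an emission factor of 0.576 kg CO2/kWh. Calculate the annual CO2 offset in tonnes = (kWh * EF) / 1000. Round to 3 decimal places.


CO2 offset in kg = generation * emission_factor
CO2 offset = 72388 * 0.576 = 41695.49 kg
Convert to tonnes:
  CO2 offset = 41695.49 / 1000 = 41.695 tonnes

41.695


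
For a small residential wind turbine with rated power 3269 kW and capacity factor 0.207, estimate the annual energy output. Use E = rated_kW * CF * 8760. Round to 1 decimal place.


Annual energy = rated_kW * capacity_factor * hours_per_year
Given: P_rated = 3269 kW, CF = 0.207, hours = 8760
E = 3269 * 0.207 * 8760
E = 5927743.1 kWh

5927743.1


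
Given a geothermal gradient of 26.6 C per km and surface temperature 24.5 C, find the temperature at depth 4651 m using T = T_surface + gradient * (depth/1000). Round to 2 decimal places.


Convert depth to km: 4651 / 1000 = 4.651 km
Temperature increase = gradient * depth_km = 26.6 * 4.651 = 123.72 C
Temperature at depth = T_surface + delta_T = 24.5 + 123.72
T = 148.22 C

148.22


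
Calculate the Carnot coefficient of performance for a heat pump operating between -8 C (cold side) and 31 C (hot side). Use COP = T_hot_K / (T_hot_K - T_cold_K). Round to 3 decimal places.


Convert to Kelvin:
  T_hot = 31 + 273.15 = 304.15 K
  T_cold = -8 + 273.15 = 265.15 K
Apply Carnot COP formula:
  COP = T_hot_K / (T_hot_K - T_cold_K) = 304.15 / 39.0
  COP = 7.799

7.799


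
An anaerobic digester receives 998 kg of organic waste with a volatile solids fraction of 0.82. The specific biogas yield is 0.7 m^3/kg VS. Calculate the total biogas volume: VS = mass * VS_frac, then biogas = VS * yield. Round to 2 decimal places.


Compute volatile solids:
  VS = mass * VS_fraction = 998 * 0.82 = 818.36 kg
Calculate biogas volume:
  Biogas = VS * specific_yield = 818.36 * 0.7
  Biogas = 572.85 m^3

572.85


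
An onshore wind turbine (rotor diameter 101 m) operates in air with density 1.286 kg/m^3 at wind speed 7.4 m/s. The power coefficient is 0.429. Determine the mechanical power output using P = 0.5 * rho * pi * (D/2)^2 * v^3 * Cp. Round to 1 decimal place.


Step 1 -- Compute swept area:
  A = pi * (D/2)^2 = pi * (101/2)^2 = 8011.85 m^2
Step 2 -- Apply wind power equation:
  P = 0.5 * rho * A * v^3 * Cp
  v^3 = 7.4^3 = 405.224
  P = 0.5 * 1.286 * 8011.85 * 405.224 * 0.429
  P = 895562.8 W

895562.8


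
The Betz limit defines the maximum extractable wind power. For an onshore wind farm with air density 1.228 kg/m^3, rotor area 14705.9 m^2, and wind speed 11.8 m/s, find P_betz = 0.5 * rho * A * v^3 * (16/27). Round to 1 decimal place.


The Betz coefficient Cp_max = 16/27 = 0.5926
v^3 = 11.8^3 = 1643.032
P_betz = 0.5 * rho * A * v^3 * Cp_max
P_betz = 0.5 * 1.228 * 14705.9 * 1643.032 * 0.5926
P_betz = 8791484.6 W

8791484.6


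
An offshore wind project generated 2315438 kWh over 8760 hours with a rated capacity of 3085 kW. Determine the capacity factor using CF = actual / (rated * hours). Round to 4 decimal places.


Capacity factor = actual output / maximum possible output
Maximum possible = rated * hours = 3085 * 8760 = 27024600 kWh
CF = 2315438 / 27024600
CF = 0.0857

0.0857


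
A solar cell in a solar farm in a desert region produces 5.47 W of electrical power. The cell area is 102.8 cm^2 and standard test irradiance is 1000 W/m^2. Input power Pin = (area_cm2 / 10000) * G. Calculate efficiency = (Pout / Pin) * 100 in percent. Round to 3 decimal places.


First compute the input power:
  Pin = area_cm2 / 10000 * G = 102.8 / 10000 * 1000 = 10.28 W
Then compute efficiency:
  Efficiency = (Pout / Pin) * 100 = (5.47 / 10.28) * 100
  Efficiency = 53.210%

53.210


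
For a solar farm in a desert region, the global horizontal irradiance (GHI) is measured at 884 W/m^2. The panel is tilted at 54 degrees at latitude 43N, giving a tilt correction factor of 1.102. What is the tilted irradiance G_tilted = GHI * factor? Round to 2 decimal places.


Identify the given values:
  GHI = 884 W/m^2, tilt correction factor = 1.102
Apply the formula G_tilted = GHI * factor:
  G_tilted = 884 * 1.102
  G_tilted = 974.17 W/m^2

974.17


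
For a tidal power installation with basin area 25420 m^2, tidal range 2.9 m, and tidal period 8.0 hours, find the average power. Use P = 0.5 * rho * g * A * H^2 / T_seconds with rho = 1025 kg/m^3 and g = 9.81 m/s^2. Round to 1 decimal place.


Convert period to seconds: T = 8.0 * 3600 = 28800.0 s
H^2 = 2.9^2 = 8.41
P = 0.5 * rho * g * A * H^2 / T
P = 0.5 * 1025 * 9.81 * 25420 * 8.41 / 28800.0
P = 37320.0 W

37320.0


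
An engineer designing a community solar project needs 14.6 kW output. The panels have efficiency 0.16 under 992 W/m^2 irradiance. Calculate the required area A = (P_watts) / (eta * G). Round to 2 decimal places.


Convert target power to watts: P = 14.6 * 1000 = 14600.0 W
Compute denominator: eta * G = 0.16 * 992 = 158.72
Required area A = P / (eta * G) = 14600.0 / 158.72
A = 91.99 m^2

91.99


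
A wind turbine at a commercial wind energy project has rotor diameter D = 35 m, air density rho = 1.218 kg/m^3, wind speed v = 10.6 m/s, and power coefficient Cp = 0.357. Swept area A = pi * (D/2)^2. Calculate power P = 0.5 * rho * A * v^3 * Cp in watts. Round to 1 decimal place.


Step 1 -- Compute swept area:
  A = pi * (D/2)^2 = pi * (35/2)^2 = 962.11 m^2
Step 2 -- Apply wind power equation:
  P = 0.5 * rho * A * v^3 * Cp
  v^3 = 10.6^3 = 1191.016
  P = 0.5 * 1.218 * 962.11 * 1191.016 * 0.357
  P = 249131.7 W

249131.7


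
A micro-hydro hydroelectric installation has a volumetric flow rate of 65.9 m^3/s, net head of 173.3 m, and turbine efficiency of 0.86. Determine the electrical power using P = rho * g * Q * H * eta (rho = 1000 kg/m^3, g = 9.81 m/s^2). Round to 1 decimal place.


Apply the hydropower formula P = rho * g * Q * H * eta
rho * g = 1000 * 9.81 = 9810.0
P = 9810.0 * 65.9 * 173.3 * 0.86
P = 96349937.2 W

96349937.2


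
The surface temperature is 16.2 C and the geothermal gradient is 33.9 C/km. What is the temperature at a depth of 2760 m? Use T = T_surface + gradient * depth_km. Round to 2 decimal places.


Convert depth to km: 2760 / 1000 = 2.76 km
Temperature increase = gradient * depth_km = 33.9 * 2.76 = 93.56 C
Temperature at depth = T_surface + delta_T = 16.2 + 93.56
T = 109.76 C

109.76
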